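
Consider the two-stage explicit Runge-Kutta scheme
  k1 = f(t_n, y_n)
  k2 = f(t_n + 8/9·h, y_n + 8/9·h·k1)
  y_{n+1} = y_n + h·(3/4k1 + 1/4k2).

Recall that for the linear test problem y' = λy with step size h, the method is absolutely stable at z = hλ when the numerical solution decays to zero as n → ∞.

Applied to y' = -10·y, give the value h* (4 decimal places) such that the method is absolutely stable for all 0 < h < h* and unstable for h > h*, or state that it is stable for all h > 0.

(-4.5000,0); λ=-10 ⇒ h* = (9/2)/10 = 0.4500.

Test eqn y'=λy, z=hλ:
  k1=λy_n ⇒ h·k1=z·y_n;  k2=λ(1+8/9z)y_n ⇒ h·k2=z(1+8/9z)y_n
  y_{n+1}/y_n = 1 + 3/4z + 1/4z(1+8/9z) = 1 + z + 2/9z²
  so R(z) = 1 + z + 2/9z².

Need |R(x)|<1, x<0.
x=-1.38: |R|=0.0432
R=1: x+2/9x²=0 ⇒ x=−9/2=-4.5000; min R=1−1/(4·2/9)=-0.1250>−1
Confirm numerically:
  x=-3.835: |R|=0.43327 <1
  x=-2.861: |R|=0.04204 <1
  x=-2.214: |R|=0.12471 <1
  x=-4.861: |R|=1.38996 >1
  x=-4.808: |R|=1.32908 >1
Interval (-4.5000, 0).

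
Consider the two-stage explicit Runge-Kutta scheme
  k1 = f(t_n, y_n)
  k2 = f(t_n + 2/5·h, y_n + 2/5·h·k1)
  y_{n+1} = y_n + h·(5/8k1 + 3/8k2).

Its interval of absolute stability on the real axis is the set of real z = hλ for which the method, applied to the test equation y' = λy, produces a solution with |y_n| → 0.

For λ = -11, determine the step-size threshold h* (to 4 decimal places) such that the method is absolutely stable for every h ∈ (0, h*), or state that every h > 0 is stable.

(-6.6667,0); λ=-11 ⇒ h* = (20/3)/11 = 0.6061.

With y'=λy (z=hλ):
  k1=λy_n ⇒ h·k1=z·y_n;  k2=λ(1+2/5z)y_n ⇒ h·k2=z(1+2/5z)y_n
  y_{n+1}/y_n = 1 + 5/8z + 3/8z(1+2/5z) = 1 + z + 3/20z²
  R(z) = 1 + z + 3/20z².

Find x<0 with |R(x)|<1.
x=-1.71: |R|=0.2714
R=1: x+3/20x²=0 ⇒ x=−20/3=-6.6667; min R=1−1/(4·3/20)=-0.6667>−1
Confirm numerically:
  x=-6.249: |R|=0.60850 <1
  x=-5.819: |R|=0.26011 <1
  x=-5.753: |R|=0.21155 <1
  x=-4.383: |R|=0.50140 <1
  x=-7.007: |R|=1.35771 >1
  x=-6.949: |R|=1.29429 >1
  x=-6.797: |R|=1.13288 >1
Interval (-6.6667, 0).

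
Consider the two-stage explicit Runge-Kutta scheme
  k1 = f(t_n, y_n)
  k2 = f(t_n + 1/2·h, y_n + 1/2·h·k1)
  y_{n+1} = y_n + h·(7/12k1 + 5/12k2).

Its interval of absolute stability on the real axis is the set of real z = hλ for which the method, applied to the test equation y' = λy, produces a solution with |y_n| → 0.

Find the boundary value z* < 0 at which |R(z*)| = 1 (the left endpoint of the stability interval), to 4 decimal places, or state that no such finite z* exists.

On y'=λy, z=hλ:
  k1=λy_n ⇒ h·k1=z·y_n;  k2=λ(1+1/2z)y_n ⇒ h·k2=z(1+1/2z)y_n
  y_{n+1}/y_n = 1 + 7/12z + 5/12z(1+1/2z) = 1 + z + 5/24z²
  Hence R(z) = 1 + z + 5/24z².

Need |R(x)|<1, x<0.
x=-1.36: |R|=0.0253
R=1: x+5/24x²=0 ⇒ x=−24/5=-4.8000; min R=1−1/(4·5/24)=-0.2000>−1
Confirm numerically:
  x=-3.193: |R|=0.06899 <1
  x=-2.986: |R|=0.12846 <1
  x=-2.442: |R|=0.19963 <1
  x=-5.277: |R|=1.52440 >1
  x=-5.071: |R|=1.28630 >1
  x=-4.961: |R|=1.16640 >1
Interval (-4.8000, 0).

left endpoint -4.8000.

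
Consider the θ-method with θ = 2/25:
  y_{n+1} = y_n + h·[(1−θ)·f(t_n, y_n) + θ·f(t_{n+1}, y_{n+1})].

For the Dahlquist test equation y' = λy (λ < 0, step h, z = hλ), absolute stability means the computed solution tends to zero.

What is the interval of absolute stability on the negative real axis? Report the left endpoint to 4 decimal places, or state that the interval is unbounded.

Set f=λy, z=hλ:
  y_{n+1} = y_n + z·[23/25·y_n + 2/25·y_{n+1}] ⇒ (1 − 2/25z)y_{n+1} = (1 + 23/25z)y_n
  R(z) = (1 + 23/25z)/(1 − 2/25z).

Solve |R(x)|<1 on ℝ⁻.
x=-0.77: |R|=0.2747
R=−1: 1+23/25x = −1+2/25x ⇒ -21/25x=2 ⇒ x=2/(-21/25)=-2.3810
Confirm numerically:
  x=-2.199: |R|=0.87003 <1
  x=-1.965: |R|=0.69806 <1
  x=-1.822: |R|=0.59021 <1
  x=-2.977: |R|=1.40437 >1
  x=-2.769: |R|=1.26685 >1
  x=-2.693: |R|=1.21566 >1
So |R|<1 on (-2.3810, 0).

(-2.3810, 0).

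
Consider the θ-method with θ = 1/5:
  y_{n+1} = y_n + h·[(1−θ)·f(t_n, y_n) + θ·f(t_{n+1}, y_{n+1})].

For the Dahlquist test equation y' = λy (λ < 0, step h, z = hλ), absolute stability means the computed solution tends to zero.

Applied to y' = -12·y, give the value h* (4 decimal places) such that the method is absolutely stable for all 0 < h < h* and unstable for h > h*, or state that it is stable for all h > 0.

Test eqn y'=λy, z=hλ:
  y_{n+1} = y_n + z·[4/5·y_n + 1/5·y_{n+1}] ⇒ (1 − 1/5z)y_{n+1} = (1 + 4/5z)y_n
  so R(z) = (1 + 4/5z)/(1 − 1/5z).

Find x<0 with |R(x)|<1.
x=-1.79: |R|=0.3181
R=−1: 1+4/5x = −1+1/5x ⇒ -3/5x=2 ⇒ x=2/(-3/5)=-3.3333
Confirm numerically:
  x=-2.767: |R|=0.78125 <1
  x=-2.766: |R|=0.78084 <1
  x=-2.049: |R|=0.45340 <1
  x=-1.468: |R|=0.13482 <1
  x=-3.870: |R|=1.18151 >1
  x=-3.593: |R|=1.09066 >1
  x=-3.405: |R|=1.02558 >1
So |R|<1 on (-3.3333, 0).

(-3.3333,0); λ=-12 ⇒ h* = (10/3)/12 = 0.2778.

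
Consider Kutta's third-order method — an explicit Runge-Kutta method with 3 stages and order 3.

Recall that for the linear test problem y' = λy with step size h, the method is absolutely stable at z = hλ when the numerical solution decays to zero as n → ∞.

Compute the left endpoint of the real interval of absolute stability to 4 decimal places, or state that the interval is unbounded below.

With y'=λy (z=hλ):
  order 3, 3-stage ⇒ R(z)=1+z+z^2/2+z^3/6
  (e.g. R(-1.08)=0.29325, |R|=0.29325)

Need |R(x)|<1, x<0.
x=-1.08: |R|=0.2932
|R(-1.46)|=0.0871 |R(-1.13)|=0.2680 |R(-0.89)|=0.3886
Bisect:
  x_lo=-2.9623 |R|=1.9071  x_hi=-0.3686 |R|=0.6910
  mid=-1.66546 |R|=0.04851 →hi
  mid=-2.31387 |R|=0.70162 →hi
  mid=-2.63808 |R|=1.21829 →lo
  mid=-2.47598 |R|=0.94056 →hi
  mid=-2.55703 |R|=1.07431 →lo
  mid=-2.51650 |R|=1.00619 →lo
  mid=-2.49624 |R|=0.97307 →hi
  mid=-2.50637 |R|=0.98955 →hi
  mid=-2.51144 |R|=0.99785 →hi
  mid=-2.51397 |R|=1.00202 →lo
  ...
  [-2.51286,-2.51270] ⇒ x*=-2.5127
Interval (-2.5127, 0).

z* = -2.5127.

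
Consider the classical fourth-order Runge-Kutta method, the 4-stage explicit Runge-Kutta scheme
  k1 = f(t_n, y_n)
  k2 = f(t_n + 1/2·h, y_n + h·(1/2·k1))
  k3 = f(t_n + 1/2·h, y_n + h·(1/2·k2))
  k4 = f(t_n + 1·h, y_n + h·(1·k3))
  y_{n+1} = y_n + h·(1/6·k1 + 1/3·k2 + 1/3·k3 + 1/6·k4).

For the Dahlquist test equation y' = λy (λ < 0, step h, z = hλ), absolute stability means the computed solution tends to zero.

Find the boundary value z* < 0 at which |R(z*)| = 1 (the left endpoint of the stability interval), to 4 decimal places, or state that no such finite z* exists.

left endpoint -2.7853.

Set f=λy, z=hλ:
  order 4, 4-stage ⇒ R(z)=1+z+z^2/2+z^3/6+z^4/24
  (e.g. R(-0.75)=0.47412, |R|=0.47412)

Need |R(x)|<1, x<0.
x=-0.75: |R|=0.4741
|R(-1.95)|=0.3179 |R(-0.94)|=0.3959 |R(-0.77)|=0.4650
Bisect:
  x_lo=-3.3428 |R|=2.2216  x_hi=-0.0548 |R|=0.9467
  mid=-1.69881 |R|=0.27408 →hi
  mid=-2.52083 |R|=0.66919 →hi
  mid=-2.93184 |R|=1.24438 →lo
  mid=-2.72633 |R|=0.91469 →hi
  mid=-2.82909 |R|=1.06806 →lo
  mid=-2.77771 |R|=0.98863 →hi
  mid=-2.80340 |R|=1.02764 →lo
  mid=-2.79055 |R|=1.00796 →lo
  ...
  [-2.78534,-2.78513] ⇒ x*=-2.7853
Interval (-2.7853, 0).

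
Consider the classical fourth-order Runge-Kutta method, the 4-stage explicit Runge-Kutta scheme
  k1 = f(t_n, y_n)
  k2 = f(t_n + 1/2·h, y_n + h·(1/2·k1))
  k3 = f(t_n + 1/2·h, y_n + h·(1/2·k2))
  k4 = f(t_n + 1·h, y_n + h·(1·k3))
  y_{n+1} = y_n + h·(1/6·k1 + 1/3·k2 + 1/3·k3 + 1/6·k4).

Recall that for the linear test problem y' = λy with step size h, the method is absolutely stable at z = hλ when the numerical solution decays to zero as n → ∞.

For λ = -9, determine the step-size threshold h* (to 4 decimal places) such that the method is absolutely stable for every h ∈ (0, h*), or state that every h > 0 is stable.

(-2.7853,0); λ=-9 ⇒ h* = 0.3095.

With y'=λy (z=hλ):
  order 4, 4-stage ⇒ R(z)=1+z+z^2/2+z^3/6+z^4/24
  (e.g. R(-0.52)=0.59481, |R|=0.59481)

Find x<0 with |R(x)|<1.
x=-0.52: |R|=0.5948
|R(-2.63)|=0.7900 |R(-1.87)|=0.2981 |R(-0.55)|=0.5773
Bisect:
  x_lo=-3.3162 |R|=2.1433  x_hi=-0.1656 |R|=0.8474
  mid=-1.74089 |R|=0.27782 →hi
  mid=-2.52855 |R|=0.67706 →hi
  mid=-2.92238 |R|=1.22713 →lo
  mid=-2.72546 |R|=0.91348 →hi
  mid=-2.82392 |R|=1.05982 →lo
  mid=-2.77469 |R|=0.98413 →hi
  mid=-2.79931 |R|=1.02133 →lo
  ...
  [-2.78546,-2.78527] ⇒ x*=-2.7853
Stable set (-2.7853, 0).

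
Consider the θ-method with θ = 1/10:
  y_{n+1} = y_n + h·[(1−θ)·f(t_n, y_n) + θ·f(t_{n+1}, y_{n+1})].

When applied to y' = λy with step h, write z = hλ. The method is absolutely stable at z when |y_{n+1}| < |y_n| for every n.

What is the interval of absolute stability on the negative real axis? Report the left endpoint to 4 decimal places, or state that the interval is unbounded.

(-2.5000, 0).

On y'=λy, z=hλ:
  y_{n+1} = y_n + z·[9/10·y_n + 1/10·y_{n+1}] ⇒ (1 − 1/10z)y_{n+1} = (1 + 9/10z)y_n
  ⇒ R(z) = (1 + 9/10z)/(1 − 1/10z).

Find x<0 with |R(x)|<1.
x=-1.16: |R|=0.0394
R=−1: 1+9/10x = −1+1/10x ⇒ -4/5x=2 ⇒ x=2/(-4/5)=-2.5000
Confirm numerically:
  x=-1.914: |R|=0.60651 <1
  x=-1.735: |R|=0.47848 <1
  x=-1.698: |R|=0.45153 <1
  x=-1.295: |R|=0.14653 <1
  x=-3.016: |R|=1.31715 >1
  x=-2.941: |R|=1.27262 >1
Interval (-2.5000, 0).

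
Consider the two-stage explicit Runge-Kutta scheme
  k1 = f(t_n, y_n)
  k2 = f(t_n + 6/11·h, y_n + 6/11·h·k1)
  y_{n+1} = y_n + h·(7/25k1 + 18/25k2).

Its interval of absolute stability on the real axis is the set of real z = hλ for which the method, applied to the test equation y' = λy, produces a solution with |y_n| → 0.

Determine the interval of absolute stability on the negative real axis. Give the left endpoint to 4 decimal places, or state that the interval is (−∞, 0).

On y'=λy, z=hλ:
  k1=λy_n ⇒ h·k1=z·y_n;  k2=λ(1+6/11z)y_n ⇒ h·k2=z(1+6/11z)y_n
  y_{n+1}/y_n = 1 + 7/25z + 18/25z(1+6/11z) = 1 + z + 108/275z²
  R(z) = 1 + z + 108/275z².

Solve |R(x)|<1 on ℝ⁻.
x=-0.74: |R|=0.4751
R=1: x+108/275x²=0 ⇒ x=−275/108=-2.5463; min R=1−1/(4·108/275)=0.3634>−1
Confirm numerically:
  x=-2.118: |R|=0.64374 <1
  x=-1.883: |R|=0.50949 <1
  x=-1.340: |R|=0.36518 <1
  x=-1.135: |R|=0.37092 <1
  x=-3.125: |R|=1.71023 >1
  x=-3.085: |R|=1.65267 >1
  x=-2.617: |R|=1.07267 >1
Stable set (-2.5463, 0).

(-2.5463, 0).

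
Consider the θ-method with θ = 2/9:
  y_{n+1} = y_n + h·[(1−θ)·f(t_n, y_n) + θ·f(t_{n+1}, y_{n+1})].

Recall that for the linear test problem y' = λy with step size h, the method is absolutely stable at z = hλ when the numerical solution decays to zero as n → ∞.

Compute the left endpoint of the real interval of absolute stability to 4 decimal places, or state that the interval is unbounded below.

z* = -3.6000.

On y'=λy, z=hλ:
  y_{n+1} = y_n + z·[7/9·y_n + 2/9·y_{n+1}] ⇒ (1 − 2/9z)y_{n+1} = (1 + 7/9z)y_n
  R(z) = (1 + 7/9z)/(1 − 2/9z).

Solve |R(x)|<1 on ℝ⁻.
x=-1.71: |R|=0.2391
R=−1: 1+7/9x = −1+2/9x ⇒ -5/9x=2 ⇒ x=2/(-5/9)=-3.6000
Confirm numerically:
  x=-1.920: |R|=0.34579 <1
  x=-1.618: |R|=0.19009 <1
  x=-1.575: |R|=0.16667 <1
  x=-4.119: |R|=1.15054 >1
  x=-4.019: |R|=1.12296 >1
  x=-3.755: |R|=1.04694 >1
Interval (-3.6000, 0).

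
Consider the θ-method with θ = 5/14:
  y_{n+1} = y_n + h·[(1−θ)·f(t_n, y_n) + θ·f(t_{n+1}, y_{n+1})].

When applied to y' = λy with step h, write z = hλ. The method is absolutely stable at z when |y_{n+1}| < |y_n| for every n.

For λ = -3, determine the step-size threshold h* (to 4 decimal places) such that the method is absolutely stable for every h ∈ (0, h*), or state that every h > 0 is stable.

(-7.0000,0); λ=-3 ⇒ h* = (7)/3 = 2.3333.

Set f=λy, z=hλ:
  y_{n+1} = y_n + z·[9/14·y_n + 5/14·y_{n+1}] ⇒ (1 − 5/14z)y_{n+1} = (1 + 9/14z)y_n
  ⇒ R(z) = (1 + 9/14z)/(1 − 5/14z).

Boundary: |R(x)|=1, x<0.
x=-1.45: |R|=0.0447
R=−1: 1+9/14x = −1+5/14x ⇒ -2/7x=2 ⇒ x=2/(-2/7)=-7.0000
Confirm numerically:
  x=-6.391: |R|=0.94699 <1
  x=-5.663: |R|=0.87361 <1
  x=-5.287: |R|=0.83054 <1
  x=-3.446: |R|=0.54480 <1
  x=-7.596: |R|=1.04586 >1
  x=-7.449: |R|=1.03505 >1
Interval (-7.0000, 0).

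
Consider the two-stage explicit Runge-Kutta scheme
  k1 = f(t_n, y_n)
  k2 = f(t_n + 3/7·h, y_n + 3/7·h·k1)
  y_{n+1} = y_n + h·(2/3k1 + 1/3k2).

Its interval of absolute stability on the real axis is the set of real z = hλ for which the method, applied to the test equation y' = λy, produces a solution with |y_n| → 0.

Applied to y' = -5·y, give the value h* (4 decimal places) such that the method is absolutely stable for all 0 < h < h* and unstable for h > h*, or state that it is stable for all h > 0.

Set f=λy, z=hλ:
  k1=λy_n ⇒ h·k1=z·y_n;  k2=λ(1+3/7z)y_n ⇒ h·k2=z(1+3/7z)y_n
  y_{n+1}/y_n = 1 + 2/3z + 1/3z(1+3/7z) = 1 + z + 1/7z²
  Hence R(z) = 1 + z + 1/7z².

Solve |R(x)|<1 on ℝ⁻.
x=-1.16: |R|=0.0322
R=1: x+1/7x²=0 ⇒ x=−7=-7.0000; min R=1−1/(4·1/7)=-0.7500>−1
Confirm numerically:
  x=-5.261: |R|=0.30698 <1
  x=-5.075: |R|=0.39563 <1
  x=-4.811: |R|=0.50447 <1
  x=-3.213: |R|=0.73823 <1
  x=-7.568: |R|=1.61409 >1
  x=-7.310: |R|=1.32373 >1
  x=-7.209: |R|=1.21524 >1
Stable set (-7.0000, 0).

(-7.0000,0); λ=-5 ⇒ h* = (7)/5 = 1.4000.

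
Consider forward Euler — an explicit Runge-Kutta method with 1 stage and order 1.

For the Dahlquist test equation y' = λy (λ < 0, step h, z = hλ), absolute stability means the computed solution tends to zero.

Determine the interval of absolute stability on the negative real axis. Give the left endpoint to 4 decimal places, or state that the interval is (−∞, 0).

Test eqn y'=λy, z=hλ:
  order 1, 1-stage ⇒ R(z)=1+z
  (e.g. R(-0.61)=0.39000, |R|=0.39000)

Solve |R(x)|<1 on ℝ⁻.
x=-0.61: |R|=0.3900
|R(-1.42)|=0.4200 |R(-0.7)|=0.3000
Bisect:
  x_lo=-2.5889 |R|=1.5889  x_hi=-0.2051 |R|=0.7949
  mid=-1.39700 |R|=0.39700 →hi
  mid=-1.99295 |R|=0.99295 →hi
  mid=-2.29092 |R|=1.29092 →lo
  mid=-2.14194 |R|=1.14194 →lo
  mid=-2.06744 |R|=1.06744 →lo
  mid=-2.03020 |R|=1.03020 →lo
  mid=-2.01157 |R|=1.01157 →lo
  mid=-2.00226 |R|=1.00226 →lo
  mid=-1.99761 |R|=0.99761 →hi
  mid=-1.99993 |R|=0.99993 →hi
  ...
  [-2.00008,-1.99993] ⇒ x*=-2.0000
Interval (-2.0000, 0).

(-2.0000, 0).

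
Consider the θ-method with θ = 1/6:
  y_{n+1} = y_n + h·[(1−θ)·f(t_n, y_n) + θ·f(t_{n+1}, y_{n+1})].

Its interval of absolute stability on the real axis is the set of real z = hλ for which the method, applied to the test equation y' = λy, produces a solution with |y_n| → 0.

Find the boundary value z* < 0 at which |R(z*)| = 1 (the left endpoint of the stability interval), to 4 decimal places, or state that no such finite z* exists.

On y'=λy, z=hλ:
  y_{n+1} = y_n + z·[5/6·y_n + 1/6·y_{n+1}] ⇒ (1 − 1/6z)y_{n+1} = (1 + 5/6z)y_n
  so R(z) = (1 + 5/6z)/(1 − 1/6z).

Find x<0 with |R(x)|<1.
x=-1.19: |R|=0.0070
R=−1: 1+5/6x = −1+1/6x ⇒ -2/3x=2 ⇒ x=2/(-2/3)=-3.0000
Confirm numerically:
  x=-2.512: |R|=0.77068 <1
  x=-2.131: |R|=0.57250 <1
  x=-2.012: |R|=0.50674 <1
  x=-1.780: |R|=0.37275 <1
  x=-3.511: |R|=1.21491 >1
  x=-3.411: |R|=1.17469 >1
  x=-3.321: |R|=1.13775 >1
Stable set (-3.0000, 0).

z* = -3.0000.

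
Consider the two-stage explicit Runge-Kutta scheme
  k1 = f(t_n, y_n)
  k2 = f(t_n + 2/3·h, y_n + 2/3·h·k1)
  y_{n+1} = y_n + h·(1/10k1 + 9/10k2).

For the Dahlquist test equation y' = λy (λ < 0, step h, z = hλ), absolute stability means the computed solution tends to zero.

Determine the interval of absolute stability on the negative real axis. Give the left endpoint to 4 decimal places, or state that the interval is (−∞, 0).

Test eqn y'=λy, z=hλ:
  k1=λy_n ⇒ h·k1=z·y_n;  k2=λ(1+2/3z)y_n ⇒ h·k2=z(1+2/3z)y_n
  y_{n+1}/y_n = 1 + 1/10z + 9/10z(1+2/3z) = 1 + z + 3/5z²
  ⇒ R(z) = 1 + z + 3/5z².

Find x<0 with |R(x)|<1.
x=-1.51: |R|=0.8581
R=1: x+3/5x²=0 ⇒ x=−5/3=-1.6667; min R=1−1/(4·3/5)=0.5833>−1
Confirm numerically:
  x=-1.216: |R|=0.67119 <1
  x=-1.109: |R|=0.62893 <1
  x=-0.979: |R|=0.59606 <1
  x=-1.754: |R|=1.09191 >1
  x=-1.724: |R|=1.05931 >1
Stable set (-1.6667, 0).

z∈(-1.6667,0).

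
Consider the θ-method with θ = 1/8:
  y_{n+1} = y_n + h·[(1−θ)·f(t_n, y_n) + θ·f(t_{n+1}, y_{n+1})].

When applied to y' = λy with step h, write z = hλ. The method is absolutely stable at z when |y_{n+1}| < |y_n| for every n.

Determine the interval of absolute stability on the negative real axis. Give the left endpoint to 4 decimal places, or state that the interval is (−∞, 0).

Set f=λy, z=hλ:
  y_{n+1} = y_n + z·[7/8·y_n + 1/8·y_{n+1}] ⇒ (1 − 1/8z)y_{n+1} = (1 + 7/8z)y_n
  so R(z) = (1 + 7/8z)/(1 − 1/8z).

Need |R(x)|<1, x<0.
x=-0.43: |R|=0.5919
R=−1: 1+7/8x = −1+1/8x ⇒ -3/4x=2 ⇒ x=2/(-3/4)=-2.6667
Confirm numerically:
  x=-2.510: |R|=0.91056 <1
  x=-2.402: |R|=0.84734 <1
  x=-1.507: |R|=0.26812 <1
  x=-1.467: |R|=0.23967 <1
  x=-3.172: |R|=1.27139 >1
  x=-3.006: |R|=1.18499 >1
So |R|<1 on (-2.6667, 0).

z∈(-2.6667,0).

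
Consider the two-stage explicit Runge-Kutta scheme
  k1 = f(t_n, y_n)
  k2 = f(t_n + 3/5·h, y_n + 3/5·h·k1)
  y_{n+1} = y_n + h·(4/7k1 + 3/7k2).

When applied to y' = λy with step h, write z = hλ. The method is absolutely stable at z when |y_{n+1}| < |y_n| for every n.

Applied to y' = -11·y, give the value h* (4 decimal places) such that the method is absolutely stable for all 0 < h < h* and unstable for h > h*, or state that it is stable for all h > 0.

(-3.8889,0); λ=-11 ⇒ h* = (35/9)/11 = 0.3535.

With y'=λy (z=hλ):
  k1=λy_n ⇒ h·k1=z·y_n;  k2=λ(1+3/5z)y_n ⇒ h·k2=z(1+3/5z)y_n
  y_{n+1}/y_n = 1 + 4/7z + 3/7z(1+3/5z) = 1 + z + 9/35z²
  so R(z) = 1 + z + 9/35z².

Need |R(x)|<1, x<0.
x=-0.77: |R|=0.3825
R=1: x+9/35x²=0 ⇒ x=−35/9=-3.8889; min R=1−1/(4·9/35)=0.0278>−1
Confirm numerically:
  x=-3.663: |R|=0.78723 <1
  x=-2.913: |R|=0.26900 <1
  x=-1.767: |R|=0.03587 <1
  x=-4.396: |R|=1.57324 >1
  x=-4.030: |R|=1.14623 >1
Stable set (-3.8889, 0).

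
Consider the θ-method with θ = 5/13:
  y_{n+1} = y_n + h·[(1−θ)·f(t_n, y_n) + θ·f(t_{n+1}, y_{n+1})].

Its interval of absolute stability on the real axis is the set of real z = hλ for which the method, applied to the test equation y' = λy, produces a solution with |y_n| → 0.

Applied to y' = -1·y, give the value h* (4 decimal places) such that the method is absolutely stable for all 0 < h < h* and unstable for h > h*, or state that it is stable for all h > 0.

Test eqn y'=λy, z=hλ:
  y_{n+1} = y_n + z·[8/13·y_n + 5/13·y_{n+1}] ⇒ (1 − 5/13z)y_{n+1} = (1 + 8/13z)y_n
  Hence R(z) = (1 + 8/13z)/(1 − 5/13z).

Need |R(x)|<1, x<0.
x=-0.44: |R|=0.6237
R=−1: 1+8/13x = −1+5/13x ⇒ -3/13x=2 ⇒ x=2/(-3/13)=-8.6667
Confirm numerically:
  x=-7.267: |R|=0.91489 <1
  x=-5.476: |R|=0.76295 <1
  x=-3.702: |R|=0.52732 <1
  x=-9.250: |R|=1.02954 >1
  x=-8.945: |R|=1.01447 >1
Stable set (-8.6667, 0).

(-8.6667,0); λ=-1 ⇒ h* = (26/3)/1 = 8.6667.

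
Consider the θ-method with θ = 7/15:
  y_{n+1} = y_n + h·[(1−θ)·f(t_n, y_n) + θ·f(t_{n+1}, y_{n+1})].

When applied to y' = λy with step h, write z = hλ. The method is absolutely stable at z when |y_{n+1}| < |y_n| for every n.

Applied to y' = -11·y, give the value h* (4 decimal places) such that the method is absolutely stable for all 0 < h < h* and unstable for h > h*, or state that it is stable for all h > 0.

(-30.0000,0); λ=-11 ⇒ h* = (30)/11 = 2.7273.

On y'=λy, z=hλ:
  y_{n+1} = y_n + z·[8/15·y_n + 7/15·y_{n+1}] ⇒ (1 − 7/15z)y_{n+1} = (1 + 8/15z)y_n
  ⇒ R(z) = (1 + 8/15z)/(1 − 7/15z).

Find x<0 with |R(x)|<1.
x=-1.78: |R|=0.0277
R=−1: 1+8/15x = −1+7/15x ⇒ -1/15x=2 ⇒ x=2/(-1/15)=-30.0000
Confirm numerically:
  x=-19.279: |R|=0.92850 <1
  x=-17.880: |R|=0.91353 <1
  x=-16.175: |R|=0.89218 <1
  x=-30.459: |R|=1.00201 >1
  x=-30.037: |R|=1.00016 >1
So |R|<1 on (-30.0000, 0).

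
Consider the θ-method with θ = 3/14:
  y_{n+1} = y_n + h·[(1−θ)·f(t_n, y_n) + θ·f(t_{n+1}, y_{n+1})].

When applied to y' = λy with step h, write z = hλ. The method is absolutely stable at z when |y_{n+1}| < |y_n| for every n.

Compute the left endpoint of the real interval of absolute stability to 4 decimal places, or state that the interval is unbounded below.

z* = -3.5000.

Test eqn y'=λy, z=hλ:
  y_{n+1} = y_n + z·[11/14·y_n + 3/14·y_{n+1}] ⇒ (1 − 3/14z)y_{n+1} = (1 + 11/14z)y_n
  R(z) = (1 + 11/14z)/(1 − 3/14z).

Need |R(x)|<1, x<0.
x=-0.9: |R|=0.2455
R=−1: 1+11/14x = −1+3/14x ⇒ -4/7x=2 ⇒ x=2/(-4/7)=-3.5000
Confirm numerically:
  x=-2.578: |R|=0.66062 <1
  x=-2.558: |R|=0.65230 <1
  x=-1.827: |R|=0.31297 <1
  x=-1.559: |R|=0.16860 <1
  x=-3.937: |R|=1.13545 >1
  x=-3.579: |R|=1.02555 >1
So |R|<1 on (-3.5000, 0).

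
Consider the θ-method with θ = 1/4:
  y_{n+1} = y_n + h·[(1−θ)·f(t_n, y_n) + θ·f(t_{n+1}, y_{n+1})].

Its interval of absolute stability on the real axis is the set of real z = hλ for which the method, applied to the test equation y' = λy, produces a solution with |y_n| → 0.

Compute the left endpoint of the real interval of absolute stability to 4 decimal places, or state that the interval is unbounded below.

On y'=λy, z=hλ:
  y_{n+1} = y_n + z·[3/4·y_n + 1/4·y_{n+1}] ⇒ (1 − 1/4z)y_{n+1} = (1 + 3/4z)y_n
  so R(z) = (1 + 3/4z)/(1 − 1/4z).

Need |R(x)|<1, x<0.
x=-1.26: |R|=0.0418
R=−1: 1+3/4x = −1+1/4x ⇒ -1/2x=2 ⇒ x=2/(-1/2)=-4.0000
Confirm numerically:
  x=-2.839: |R|=0.66048 <1
  x=-2.395: |R|=0.49805 <1
  x=-2.377: |R|=0.49098 <1
  x=-4.237: |R|=1.05755 >1
  x=-4.103: |R|=1.02542 >1
Interval (-4.0000, 0).

z* = -4.0000.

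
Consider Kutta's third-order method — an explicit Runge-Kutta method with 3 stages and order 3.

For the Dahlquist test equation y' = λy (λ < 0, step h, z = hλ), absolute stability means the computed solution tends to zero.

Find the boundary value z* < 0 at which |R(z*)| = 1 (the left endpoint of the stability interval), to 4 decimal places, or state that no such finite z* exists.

Test eqn y'=λy, z=hλ:
  order 3, 3-stage ⇒ R(z)=1+z+z^2/2+z^3/6
  (e.g. R(-1.66)=-0.04458, |R|=0.04458)

Find x<0 with |R(x)|<1.
x=-1.66: |R|=0.0446
|R(-2.38)|=0.7947 |R(-1.76)|=0.1198 |R(-1.15)|=0.2578
Bisect:
  x_lo=-3.3981 |R|=3.1641  x_hi=-0.2515 |R|=0.7775
  mid=-1.82478 |R|=0.17257 →hi
  mid=-2.61142 |R|=1.16977 →lo
  mid=-2.21810 |R|=0.57695 →hi
  mid=-2.41476 |R|=0.84600 →hi
  mid=-2.51309 |R|=1.00057 →lo
  mid=-2.46393 |R|=0.92152 →hi
  mid=-2.48851 |R|=0.96059 →hi
  mid=-2.50080 |R|=0.98047 →hi
  mid=-2.50695 |R|=0.99049 →hi
  mid=-2.51002 |R|=0.99552 →hi
  ...
  [-2.51290,-2.51271] ⇒ x*=-2.5127
So |R|<1 on (-2.5127, 0).

z* = -2.5127.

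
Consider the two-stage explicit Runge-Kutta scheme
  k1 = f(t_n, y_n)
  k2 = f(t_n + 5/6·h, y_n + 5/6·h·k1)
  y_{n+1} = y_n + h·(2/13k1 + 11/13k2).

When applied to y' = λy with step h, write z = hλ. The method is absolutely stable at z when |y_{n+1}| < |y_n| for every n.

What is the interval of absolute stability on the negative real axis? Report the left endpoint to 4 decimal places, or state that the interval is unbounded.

Test eqn y'=λy, z=hλ:
  k1=λy_n ⇒ h·k1=z·y_n;  k2=λ(1+5/6z)y_n ⇒ h·k2=z(1+5/6z)y_n
  y_{n+1}/y_n = 1 + 2/13z + 11/13z(1+5/6z) = 1 + z + 55/78z²
  R(z) = 1 + z + 55/78z².

Solve |R(x)|<1 on ℝ⁻.
x=-0.9: |R|=0.6712
R=1: x+55/78x²=0 ⇒ x=−78/55=-1.4182; min R=1−1/(4·55/78)=0.6455>−1
Confirm numerically:
  x=-1.337: |R|=0.92347 <1
  x=-1.009: |R|=0.70888 <1
  x=-0.859: |R|=0.66130 <1
  x=-1.917: |R|=1.67427 >1
  x=-1.585: |R|=1.18644 >1
Interval (-1.4182, 0).

(-1.4182, 0).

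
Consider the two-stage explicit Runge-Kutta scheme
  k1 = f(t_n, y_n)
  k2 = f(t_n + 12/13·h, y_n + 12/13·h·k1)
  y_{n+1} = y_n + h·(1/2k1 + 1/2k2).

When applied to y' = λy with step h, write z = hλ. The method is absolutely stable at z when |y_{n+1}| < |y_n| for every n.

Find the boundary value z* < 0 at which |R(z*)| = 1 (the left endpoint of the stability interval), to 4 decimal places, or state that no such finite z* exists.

On y'=λy, z=hλ:
  k1=λy_n ⇒ h·k1=z·y_n;  k2=λ(1+12/13z)y_n ⇒ h·k2=z(1+12/13z)y_n
  y_{n+1}/y_n = 1 + 1/2z + 1/2z(1+12/13z) = 1 + z + 6/13z²
  Hence R(z) = 1 + z + 6/13z².

Find x<0 with |R(x)|<1.
x=-0.95: |R|=0.4665
R=1: x+6/13x²=0 ⇒ x=−13/6=-2.1667; min R=1−1/(4·6/13)=0.4583>−1
Confirm numerically:
  x=-1.623: |R|=0.59275 <1
  x=-1.286: |R|=0.47729 <1
  x=-1.056: |R|=0.45868 <1
  x=-2.579: |R|=1.49080 >1
  x=-2.365: |R|=1.21649 >1
Stable set (-2.1667, 0).

z* = -2.1667.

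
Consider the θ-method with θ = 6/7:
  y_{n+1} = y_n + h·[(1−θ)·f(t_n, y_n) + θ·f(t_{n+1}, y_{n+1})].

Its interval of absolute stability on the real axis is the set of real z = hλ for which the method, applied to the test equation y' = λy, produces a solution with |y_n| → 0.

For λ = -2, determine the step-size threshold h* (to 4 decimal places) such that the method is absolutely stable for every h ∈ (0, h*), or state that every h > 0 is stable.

On y'=λy, z=hλ:
  y_{n+1} = y_n + z·[1/7·y_n + 6/7·y_{n+1}] ⇒ (1 − 6/7z)y_{n+1} = (1 + 1/7z)y_n
  ⇒ R(z) = (1 + 1/7z)/(1 − 6/7z).

Find x<0 with |R(x)|<1.
x=-0.7: |R|=0.5625
x=-2: |R|=0.2632
x=-10: |R|=0.0448
x=-100: |R|=0.1532
θ=6/7≥1/2 ⇒ |1+1/7x|<|1−6/7x| ∀x<0 ⇒ interval (−∞,0).

unbounded; (−∞, 0). Any h>0 works for λ=-2.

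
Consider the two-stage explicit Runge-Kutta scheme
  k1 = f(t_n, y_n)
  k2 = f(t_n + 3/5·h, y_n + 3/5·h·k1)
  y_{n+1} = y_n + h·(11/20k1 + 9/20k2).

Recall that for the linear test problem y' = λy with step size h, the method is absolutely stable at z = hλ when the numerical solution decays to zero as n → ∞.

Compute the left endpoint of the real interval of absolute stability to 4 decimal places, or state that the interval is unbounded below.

z* = -3.7037.

Test eqn y'=λy, z=hλ:
  k1=λy_n ⇒ h·k1=z·y_n;  k2=λ(1+3/5z)y_n ⇒ h·k2=z(1+3/5z)y_n
  y_{n+1}/y_n = 1 + 11/20z + 9/20z(1+3/5z) = 1 + z + 27/100z²
  so R(z) = 1 + z + 27/100z².

Solve |R(x)|<1 on ℝ⁻.
x=-1.57: |R|=0.0955
R=1: x+27/100x²=0 ⇒ x=−100/27=-3.7037; min R=1−1/(4·27/100)=0.0741>−1
Confirm numerically:
  x=-3.569: |R|=0.87020 <1
  x=-3.399: |R|=0.72036 <1
  x=-1.607: |R|=0.09026 <1
  x=-4.110: |R|=1.45087 >1
  x=-3.746: |R|=1.04278 >1
So |R|<1 on (-3.7037, 0).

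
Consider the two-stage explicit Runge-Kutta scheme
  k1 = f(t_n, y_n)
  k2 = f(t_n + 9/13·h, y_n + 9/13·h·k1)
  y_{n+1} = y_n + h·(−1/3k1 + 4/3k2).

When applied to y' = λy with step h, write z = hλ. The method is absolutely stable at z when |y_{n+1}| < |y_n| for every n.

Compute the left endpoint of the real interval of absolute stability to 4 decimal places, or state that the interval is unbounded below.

With y'=λy (z=hλ):
  k1=λy_n ⇒ h·k1=z·y_n;  k2=λ(1+9/13z)y_n ⇒ h·k2=z(1+9/13z)y_n
  y_{n+1}/y_n = 1 − 1/3z + 4/3z(1+9/13z) = 1 + z + 12/13z²
  R(z) = 1 + z + 12/13z².

Need |R(x)|<1, x<0.
x=-1.22: |R|=1.1539
R=1: x+12/13x²=0 ⇒ x=−13/12=-1.0833; min R=1−1/(4·12/13)=0.7292>−1
Confirm numerically:
  x=-0.907: |R|=0.85237 <1
  x=-0.731: |R|=0.76226 <1
  x=-0.588: |R|=0.73115 <1
  x=-0.528: |R|=0.72934 <1
  x=-1.380: |R|=1.37791 >1
  x=-1.376: |R|=1.37173 >1
Stable set (-1.0833, 0).

z* = -1.0833.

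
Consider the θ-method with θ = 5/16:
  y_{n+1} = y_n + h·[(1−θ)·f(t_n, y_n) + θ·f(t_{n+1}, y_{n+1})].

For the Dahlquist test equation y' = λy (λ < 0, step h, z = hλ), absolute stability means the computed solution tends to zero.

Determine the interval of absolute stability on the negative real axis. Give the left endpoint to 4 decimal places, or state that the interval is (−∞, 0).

(-5.3333, 0).

On y'=λy, z=hλ:
  y_{n+1} = y_n + z·[11/16·y_n + 5/16·y_{n+1}] ⇒ (1 − 5/16z)y_{n+1} = (1 + 11/16z)y_n
  so R(z) = (1 + 11/16z)/(1 − 5/16z).

Boundary: |R(x)|=1, x<0.
x=-1.45: |R|=0.0022
R=−1: 1+11/16x = −1+5/16x ⇒ -3/8x=2 ⇒ x=2/(-3/8)=-5.3333
Confirm numerically:
  x=-3.679: |R|=0.71141 <1
  x=-3.637: |R|=0.70227 <1
  x=-2.591: |R|=0.43174 <1
  x=-5.681: |R|=1.04698 >1
  x=-5.608: |R|=1.03742 >1
  x=-5.474: |R|=1.01946 >1
Stable set (-5.3333, 0).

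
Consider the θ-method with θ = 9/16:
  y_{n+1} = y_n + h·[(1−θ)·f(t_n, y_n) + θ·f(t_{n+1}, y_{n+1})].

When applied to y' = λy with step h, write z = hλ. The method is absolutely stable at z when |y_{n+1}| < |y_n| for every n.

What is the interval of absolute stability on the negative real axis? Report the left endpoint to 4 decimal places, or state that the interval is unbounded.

On y'=λy, z=hλ:
  y_{n+1} = y_n + z·[7/16·y_n + 9/16·y_{n+1}] ⇒ (1 − 9/16z)y_{n+1} = (1 + 7/16z)y_n
  so R(z) = (1 + 7/16z)/(1 − 9/16z).

Solve |R(x)|<1 on ℝ⁻.
x=-1.75: |R|=0.1181
x=-2: |R|=0.0588
x=-10: |R|=0.5094
x=-100: |R|=0.7467
θ=9/16≥1/2 ⇒ |1+7/16x|<|1−9/16x| ∀x<0 ⇒ stable on all of ℝ⁻.

unbounded; (−∞, 0).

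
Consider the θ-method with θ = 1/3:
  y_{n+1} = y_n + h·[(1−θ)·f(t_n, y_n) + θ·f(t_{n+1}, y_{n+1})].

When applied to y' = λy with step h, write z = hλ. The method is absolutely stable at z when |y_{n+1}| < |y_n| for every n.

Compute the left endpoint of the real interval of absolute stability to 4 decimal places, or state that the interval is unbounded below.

On y'=λy, z=hλ:
  y_{n+1} = y_n + z·[2/3·y_n + 1/3·y_{n+1}] ⇒ (1 − 1/3z)y_{n+1} = (1 + 2/3z)y_n
  ⇒ R(z) = (1 + 2/3z)/(1 − 1/3z).

Need |R(x)|<1, x<0.
x=-0.57: |R|=0.5210
R=−1: 1+2/3x = −1+1/3x ⇒ -1/3x=2 ⇒ x=2/(-1/3)=-6.0000
Confirm numerically:
  x=-5.967: |R|=0.99632 <1
  x=-5.078: |R|=0.88586 <1
  x=-4.106: |R|=0.73346 <1
  x=-3.817: |R|=0.67977 <1
  x=-6.323: |R|=1.03465 >1
  x=-6.169: |R|=1.01843 >1
Stable set (-6.0000, 0).

z* = -6.0000.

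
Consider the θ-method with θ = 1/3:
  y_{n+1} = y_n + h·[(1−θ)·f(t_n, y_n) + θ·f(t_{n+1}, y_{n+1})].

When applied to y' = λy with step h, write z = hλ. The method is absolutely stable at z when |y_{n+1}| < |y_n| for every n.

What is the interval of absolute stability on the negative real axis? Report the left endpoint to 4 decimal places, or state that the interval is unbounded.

z∈(-6.0000,0).

With y'=λy (z=hλ):
  y_{n+1} = y_n + z·[2/3·y_n + 1/3·y_{n+1}] ⇒ (1 − 1/3z)y_{n+1} = (1 + 2/3z)y_n
  ⇒ R(z) = (1 + 2/3z)/(1 − 1/3z).

Find x<0 with |R(x)|<1.
x=-1.06: |R|=0.2167
R=−1: 1+2/3x = −1+1/3x ⇒ -1/3x=2 ⇒ x=2/(-1/3)=-6.0000
Confirm numerically:
  x=-4.491: |R|=0.79856 <1
  x=-3.810: |R|=0.67841 <1
  x=-3.689: |R|=0.65451 <1
  x=-2.751: |R|=0.43505 <1
  x=-6.197: |R|=1.02142 >1
  x=-6.168: |R|=1.01832 >1
Stable set (-6.0000, 0).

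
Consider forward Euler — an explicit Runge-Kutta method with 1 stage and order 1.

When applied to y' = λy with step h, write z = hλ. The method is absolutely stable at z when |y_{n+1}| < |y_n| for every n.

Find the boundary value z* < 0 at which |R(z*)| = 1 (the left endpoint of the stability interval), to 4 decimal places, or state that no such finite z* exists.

z* = -2.0000.

With y'=λy (z=hλ):
  order 1, 1-stage ⇒ R(z)=1+z
  (e.g. R(-0.4)=0.60000, |R|=0.60000)

Solve |R(x)|<1 on ℝ⁻.
x=-0.4: |R|=0.6000
|R(-1.23)|=0.2300 |R(-1.03)|=0.0300 |R(-0.6)|=0.4000
Bisect:
  x_lo=-2.6952 |R|=1.6952  x_hi=-0.1314 |R|=0.8686
  mid=-1.41329 |R|=0.41329 →hi
  mid=-2.05426 |R|=1.05426 →lo
  mid=-1.73377 |R|=0.73377 →hi
  mid=-1.89401 |R|=0.89401 →hi
  mid=-1.97414 |R|=0.97414 →hi
  mid=-2.01420 |R|=1.01420 →lo
  mid=-1.99417 |R|=0.99417 →hi
  mid=-2.00418 |R|=1.00418 →lo
  mid=-1.99917 |R|=0.99917 →hi
  ...
  [-2.00011,-1.99996] ⇒ x*=-2.0000
Stable set (-2.0000, 0).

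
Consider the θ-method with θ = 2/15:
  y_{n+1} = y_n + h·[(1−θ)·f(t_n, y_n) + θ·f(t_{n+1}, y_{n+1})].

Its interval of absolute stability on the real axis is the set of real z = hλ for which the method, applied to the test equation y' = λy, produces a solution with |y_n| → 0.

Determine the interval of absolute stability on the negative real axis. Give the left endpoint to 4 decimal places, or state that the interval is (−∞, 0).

Set f=λy, z=hλ:
  y_{n+1} = y_n + z·[13/15·y_n + 2/15·y_{n+1}] ⇒ (1 − 2/15z)y_{n+1} = (1 + 13/15z)y_n
  so R(z) = (1 + 13/15z)/(1 − 2/15z).

Need |R(x)|<1, x<0.
x=-0.45: |R|=0.5755
R=−1: 1+13/15x = −1+2/15x ⇒ -11/15x=2 ⇒ x=2/(-11/15)=-2.7273
Confirm numerically:
  x=-2.699: |R|=0.98475 <1
  x=-1.491: |R|=0.24374 <1
  x=-1.422: |R|=0.19536 <1
  x=-3.048: |R|=1.16724 >1
  x=-3.034: |R|=1.16015 >1
  x=-2.942: |R|=1.11310 >1
Interval (-2.7273, 0).

(-2.7273, 0).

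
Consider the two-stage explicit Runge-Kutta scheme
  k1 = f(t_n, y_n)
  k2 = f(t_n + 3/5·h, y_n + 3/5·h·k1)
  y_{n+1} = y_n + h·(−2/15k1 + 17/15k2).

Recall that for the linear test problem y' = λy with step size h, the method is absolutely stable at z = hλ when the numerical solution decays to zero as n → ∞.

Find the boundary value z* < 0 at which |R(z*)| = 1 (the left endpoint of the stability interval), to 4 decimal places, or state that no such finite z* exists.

Set f=λy, z=hλ:
  k1=λy_n ⇒ h·k1=z·y_n;  k2=λ(1+3/5z)y_n ⇒ h·k2=z(1+3/5z)y_n
  y_{n+1}/y_n = 1 − 2/15z + 17/15z(1+3/5z) = 1 + z + 17/25z²
  so R(z) = 1 + z + 17/25z².

Solve |R(x)|<1 on ℝ⁻.
x=-0.9: |R|=0.6508
R=1: x+17/25x²=0 ⇒ x=−25/17=-1.4706; min R=1−1/(4·17/25)=0.6324>−1
Confirm numerically:
  x=-1.133: |R|=0.73991 <1
  x=-0.973: |R|=0.67078 <1
  x=-0.601: |R|=0.64462 <1
  x=-1.848: |R|=1.47427 >1
  x=-1.663: |R|=1.21759 >1
  x=-1.650: |R|=1.20130 >1
So |R|<1 on (-1.4706, 0).

z* = -1.4706.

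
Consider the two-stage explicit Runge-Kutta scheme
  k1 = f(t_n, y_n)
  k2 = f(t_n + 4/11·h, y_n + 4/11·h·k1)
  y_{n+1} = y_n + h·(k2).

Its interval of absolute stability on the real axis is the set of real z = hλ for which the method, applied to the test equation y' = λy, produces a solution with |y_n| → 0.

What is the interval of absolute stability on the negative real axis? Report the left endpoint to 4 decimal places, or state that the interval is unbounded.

(-2.7500, 0).

On y'=λy, z=hλ:
  k1=λy_n ⇒ h·k1=z·y_n;  k2=λ(1+4/11z)y_n ⇒ h·k2=z(1+4/11z)y_n
  y_{n+1}/y_n = 1 + z(1+4/11z) = 1 + z + 4/11z²
  Hence R(z) = 1 + z + 4/11z².

Boundary: |R(x)|=1, x<0.
x=-1.75: |R|=0.3636
R=1: x+4/11x²=0 ⇒ x=−11/4=-2.7500; min R=1−1/(4·4/11)=0.3125>−1
Confirm numerically:
  x=-2.147: |R|=0.52922 <1
  x=-1.756: |R|=0.36529 <1
  x=-1.488: |R|=0.31714 <1
  x=-3.177: |R|=1.49330 >1
  x=-2.996: |R|=1.26801 >1
  x=-2.772: |R|=1.02218 >1
Stable set (-2.7500, 0).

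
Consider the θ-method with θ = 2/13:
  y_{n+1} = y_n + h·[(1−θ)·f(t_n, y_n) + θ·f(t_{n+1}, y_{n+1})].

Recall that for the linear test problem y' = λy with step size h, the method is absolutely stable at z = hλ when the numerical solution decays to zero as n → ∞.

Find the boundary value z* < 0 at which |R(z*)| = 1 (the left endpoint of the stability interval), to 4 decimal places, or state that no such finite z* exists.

Test eqn y'=λy, z=hλ:
  y_{n+1} = y_n + z·[11/13·y_n + 2/13·y_{n+1}] ⇒ (1 − 2/13z)y_{n+1} = (1 + 11/13z)y_n
  so R(z) = (1 + 11/13z)/(1 − 2/13z).

Find x<0 with |R(x)|<1.
x=-0.87: |R|=0.2327
R=−1: 1+11/13x = −1+2/13x ⇒ -9/13x=2 ⇒ x=2/(-9/13)=-2.8889
Confirm numerically:
  x=-2.467: |R|=0.78828 <1
  x=-2.378: |R|=0.74105 <1
  x=-2.026: |R|=0.54457 <1
  x=-3.263: |R|=1.17244 >1
  x=-3.013: |R|=1.05871 >1
  x=-2.999: |R|=1.05216 >1
Interval (-2.8889, 0).

z* = -2.8889.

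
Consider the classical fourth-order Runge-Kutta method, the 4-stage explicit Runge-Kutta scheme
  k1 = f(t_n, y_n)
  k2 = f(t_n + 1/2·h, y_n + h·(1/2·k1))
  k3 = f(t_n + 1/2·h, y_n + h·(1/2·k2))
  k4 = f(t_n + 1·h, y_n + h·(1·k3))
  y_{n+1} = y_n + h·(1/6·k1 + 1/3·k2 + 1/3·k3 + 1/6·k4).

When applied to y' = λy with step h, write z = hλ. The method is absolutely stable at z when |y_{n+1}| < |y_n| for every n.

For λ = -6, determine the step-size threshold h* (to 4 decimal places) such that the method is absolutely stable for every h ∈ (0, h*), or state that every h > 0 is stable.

On y'=λy, z=hλ:
  order 4, 4-stage ⇒ R(z)=1+z+z^2/2+z^3/6+z^4/24
  (e.g. R(-1.77)=0.28121, |R|=0.28121)

Find x<0 with |R(x)|<1.
x=-1.77: |R|=0.2812
|R(-1.96)|=0.3208 |R(-1.51)|=0.2728 |R(-1.3)|=0.2978
Bisect:
  x_lo=-3.2962 |R|=2.0861  x_hi=-0.3264 |R|=0.7216
  mid=-1.81128 |R|=0.28717 →hi
  mid=-2.55375 |R|=0.70345 →hi
  mid=-2.92498 |R|=1.23185 →lo
  mid=-2.73936 |R|=0.93293 →hi
  mid=-2.83217 |R|=1.07301 →lo
  mid=-2.78577 |R|=1.00071 →lo
  mid=-2.76256 |R|=0.96627 →hi
  mid=-2.77417 |R|=0.98335 →hi
  ...
  [-2.78540,-2.78522] ⇒ x*=-2.7853
Stable set (-2.7853, 0).

(-2.7853,0); λ=-6 ⇒ h* = 0.4642.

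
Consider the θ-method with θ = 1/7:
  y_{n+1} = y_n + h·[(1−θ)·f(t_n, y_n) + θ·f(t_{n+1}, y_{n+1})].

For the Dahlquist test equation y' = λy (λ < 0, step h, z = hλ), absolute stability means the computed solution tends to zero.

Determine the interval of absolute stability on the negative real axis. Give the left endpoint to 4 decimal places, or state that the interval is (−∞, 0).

z∈(-2.8000,0).

Set f=λy, z=hλ:
  y_{n+1} = y_n + z·[6/7·y_n + 1/7·y_{n+1}] ⇒ (1 − 1/7z)y_{n+1} = (1 + 6/7z)y_n
  Hence R(z) = (1 + 6/7z)/(1 − 1/7z).

Find x<0 with |R(x)|<1.
x=-0.93: |R|=0.1791
R=−1: 1+6/7x = −1+1/7x ⇒ -5/7x=2 ⇒ x=2/(-5/7)=-2.8000
Confirm numerically:
  x=-2.244: |R|=0.69926 <1
  x=-2.122: |R|=0.62837 <1
  x=-1.737: |R|=0.39167 <1
  x=-1.193: |R|=0.01928 <1
  x=-2.922: |R|=1.06148 >1
  x=-2.870: |R|=1.03546 >1
Interval (-2.8000, 0).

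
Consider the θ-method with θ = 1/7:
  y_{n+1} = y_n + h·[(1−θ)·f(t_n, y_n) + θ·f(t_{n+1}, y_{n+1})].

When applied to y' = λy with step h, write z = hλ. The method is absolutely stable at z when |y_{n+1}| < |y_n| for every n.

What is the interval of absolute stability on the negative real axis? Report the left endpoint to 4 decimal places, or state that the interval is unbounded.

z∈(-2.8000,0).

On y'=λy, z=hλ:
  y_{n+1} = y_n + z·[6/7·y_n + 1/7·y_{n+1}] ⇒ (1 − 1/7z)y_{n+1} = (1 + 6/7z)y_n
  Hence R(z) = (1 + 6/7z)/(1 − 1/7z).

Find x<0 with |R(x)|<1.
x=-0.69: |R|=0.3719
R=−1: 1+6/7x = −1+1/7x ⇒ -5/7x=2 ⇒ x=2/(-5/7)=-2.8000
Confirm numerically:
  x=-2.312: |R|=0.73797 <1
  x=-1.601: |R|=0.30299 <1
  x=-1.575: |R|=0.28571 <1
  x=-3.170: |R|=1.18191 >1
  x=-3.086: |R|=1.14178 >1
  x=-2.837: |R|=1.01881 >1
Stable set (-2.8000, 0).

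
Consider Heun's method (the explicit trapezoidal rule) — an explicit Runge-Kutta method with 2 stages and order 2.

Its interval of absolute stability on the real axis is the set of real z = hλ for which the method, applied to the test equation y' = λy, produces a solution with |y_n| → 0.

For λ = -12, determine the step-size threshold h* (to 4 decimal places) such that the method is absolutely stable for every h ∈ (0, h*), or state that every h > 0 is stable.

Test eqn y'=λy, z=hλ:
  order 2, 2-stage ⇒ R(z)=1+z+z^2/2
  (e.g. R(-1.35)=0.56125, |R|=0.56125)

Solve |R(x)|<1 on ℝ⁻.
x=-1.35: |R|=0.5613
|R(-1.93)|=0.9325 |R(-1.04)|=0.5008 |R(-0.87)|=0.5085
Bisect:
  x_lo=-2.5079 |R|=1.6369  x_hi=-0.3688 |R|=0.6992
  mid=-1.43837 |R|=0.59608 →hi
  mid=-1.97315 |R|=0.97351 →hi
  mid=-2.24054 |R|=1.26947 →lo
  mid=-2.10685 |R|=1.11256 →lo
  mid=-2.04000 |R|=1.04080 →lo
  mid=-2.00657 |R|=1.00660 →lo
  mid=-1.98986 |R|=0.98991 →hi
  ...
  [-2.00005,-1.99992] ⇒ x*=-2.0000
Interval (-2.0000, 0).

(-2.0000,0); λ=-12 ⇒ h* = 0.1667.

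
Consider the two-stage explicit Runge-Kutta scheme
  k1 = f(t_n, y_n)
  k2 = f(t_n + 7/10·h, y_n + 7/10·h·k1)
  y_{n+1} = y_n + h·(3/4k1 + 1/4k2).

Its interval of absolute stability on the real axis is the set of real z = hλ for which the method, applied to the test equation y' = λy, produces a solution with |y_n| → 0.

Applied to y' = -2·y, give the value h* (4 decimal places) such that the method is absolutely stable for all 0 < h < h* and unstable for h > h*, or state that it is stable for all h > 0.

On y'=λy, z=hλ:
  k1=λy_n ⇒ h·k1=z·y_n;  k2=λ(1+7/10z)y_n ⇒ h·k2=z(1+7/10z)y_n
  y_{n+1}/y_n = 1 + 3/4z + 1/4z(1+7/10z) = 1 + z + 7/40z²
  R(z) = 1 + z + 7/40z².

Find x<0 with |R(x)|<1.
x=-0.81: |R|=0.3048
R=1: x+7/40x²=0 ⇒ x=−40/7=-5.7143; min R=1−1/(4·7/40)=-0.4286>−1
Confirm numerically:
  x=-5.329: |R|=0.64069 <1
  x=-4.332: |R|=0.04791 <1
  x=-2.482: |R|=0.40394 <1
  x=-6.258: |R|=1.59545 >1
  x=-6.039: |R|=1.34317 >1
So |R|<1 on (-5.7143, 0).

(-5.7143,0); λ=-2 ⇒ h* = (40/7)/2 = 2.8571.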